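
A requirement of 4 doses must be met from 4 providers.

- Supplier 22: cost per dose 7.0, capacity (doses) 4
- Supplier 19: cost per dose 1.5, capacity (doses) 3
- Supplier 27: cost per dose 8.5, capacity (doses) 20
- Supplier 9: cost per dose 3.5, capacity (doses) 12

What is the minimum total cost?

Fill from the cheapest provider first.
Supplier 19 (1.5): use full 3 ; 1 doses to go.
Supplier 9 (3.5): take the remaining 1 ; done.
Supplier 22, Supplier 27: unused.
Cost = 3×1.5 + 1×3.5 = 8.

8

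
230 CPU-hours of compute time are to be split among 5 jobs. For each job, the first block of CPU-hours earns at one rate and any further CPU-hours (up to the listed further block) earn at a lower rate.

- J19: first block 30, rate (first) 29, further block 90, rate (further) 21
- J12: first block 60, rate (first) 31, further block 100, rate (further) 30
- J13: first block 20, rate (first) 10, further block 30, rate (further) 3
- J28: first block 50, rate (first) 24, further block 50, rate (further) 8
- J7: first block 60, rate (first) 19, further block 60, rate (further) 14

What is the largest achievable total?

6690

Rank every tier by rate: J12/T1 31 > J12/T2 30 > J19/T1 29 > J28/T1 24 > J19/T2 21 > J7/T1 19 > J7/T2 14 > J13/T1 10 > J28/T2 8 > J13/T2 3.
J12 T1 at 31: fill all 60 → 170 left.
Fill J12 T2 block (100 at 30) → 70 left.
J19 T1 at 29: fill all 30 → 40 left.
J28 T1 at 24: only 40 left, fill 40.
Total = 31×60 + 30×100 + 29×30 + 24×40 = 6690.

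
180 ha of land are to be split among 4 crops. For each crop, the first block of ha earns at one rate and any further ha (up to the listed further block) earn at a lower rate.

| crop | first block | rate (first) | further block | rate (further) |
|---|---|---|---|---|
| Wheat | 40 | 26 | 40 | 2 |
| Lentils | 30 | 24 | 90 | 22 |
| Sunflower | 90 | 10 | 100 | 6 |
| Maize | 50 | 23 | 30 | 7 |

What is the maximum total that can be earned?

Rank every tier by rate: Wheat/first 26 > Lentils/first 24 > Maize/first 23 > Lentils/second 22 > Sunflower/first 10 > Maize/second 7 > Sunflower/second 6 > Wheat/second 2.
Wheat/first (26): +40 ; 140 left.
Lentils first at 24: fill all 30 ; 110 left.
Fill Maize first block (50 at 23) ; 60 left.
Lentils second at 22: only 60 left, fill 60.
Total = 26×40 + 24×30 + 23×50 + 22×60 = 4230.

4230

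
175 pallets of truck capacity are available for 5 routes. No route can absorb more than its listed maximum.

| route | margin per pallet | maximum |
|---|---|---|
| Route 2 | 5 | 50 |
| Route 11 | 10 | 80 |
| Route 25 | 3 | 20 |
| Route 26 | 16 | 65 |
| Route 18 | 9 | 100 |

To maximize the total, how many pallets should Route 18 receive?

Order the routes by margin per pallet: Route 26 16 > Route 11 10 > Route 18 9 > Route 2 5 > Route 25 3.
Give Route 26 65 to hit its cap of 65 → 110 left.
Route 11: +80 to 80 (cap) → 30 left.
Only 30 left; Route 18 takes them to reach 30.

30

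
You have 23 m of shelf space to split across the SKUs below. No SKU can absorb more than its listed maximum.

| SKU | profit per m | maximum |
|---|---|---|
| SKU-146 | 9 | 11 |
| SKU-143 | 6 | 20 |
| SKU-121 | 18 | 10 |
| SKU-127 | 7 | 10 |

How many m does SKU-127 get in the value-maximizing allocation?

Rank by profit per m: SKU-121 18 > SKU-146 9 > SKU-127 7 > SKU-143 6.
SKU-121 takes 10 to reach its cap of 10 → 13 left.
SKU-146 takes 11 to reach its cap of 11 → 2 left.
Only 2 left; SKU-127 takes them to reach 2.

2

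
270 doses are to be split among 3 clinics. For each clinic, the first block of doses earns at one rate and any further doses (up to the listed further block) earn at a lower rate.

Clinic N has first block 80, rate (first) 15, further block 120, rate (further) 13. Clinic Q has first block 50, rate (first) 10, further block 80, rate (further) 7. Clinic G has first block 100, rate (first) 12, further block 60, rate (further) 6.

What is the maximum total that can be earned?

Rank every tier by rate: Clinic N/first 15 > Clinic N/second 13 > Clinic G/first 12 > Clinic Q/first 10 > Clinic Q/second 7 > Clinic G/second 6.
Clinic N first at 15: fill all 80 ; 190 left.
Fill Clinic N second block (120 at 13) ; 70 left.
Clinic G first at 12: only 70 left, fill 70.
Total = 15×80 + 13×120 + 12×70 = 3600.

3600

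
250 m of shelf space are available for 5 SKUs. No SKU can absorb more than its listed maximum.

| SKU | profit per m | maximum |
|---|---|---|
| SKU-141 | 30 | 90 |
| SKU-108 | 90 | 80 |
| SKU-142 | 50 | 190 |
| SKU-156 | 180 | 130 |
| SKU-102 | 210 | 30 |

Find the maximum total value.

Rank by profit per m: SKU-102 210 > SKU-156 180 > SKU-108 90 > SKU-142 50 > SKU-141 30.
SKU-102 takes 30 to reach its cap of 30 ; 220 left.
SKU-156 takes 130 to reach its cap of 130 ; 90 left.
SKU-108 takes 80 to reach its cap of 80 ; 10 left.
SKU-142 has room for 190 but only 10 remain, so it gets 10.
Total = 90×80 + 50×10 + 180×130 + 210×30 = 37400.

37400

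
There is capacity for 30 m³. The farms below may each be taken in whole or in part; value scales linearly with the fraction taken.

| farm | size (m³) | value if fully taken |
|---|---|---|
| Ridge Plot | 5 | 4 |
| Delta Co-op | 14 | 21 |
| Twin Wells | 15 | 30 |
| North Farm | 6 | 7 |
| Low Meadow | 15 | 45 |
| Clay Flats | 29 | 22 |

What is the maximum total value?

Best value per unit of size first: Low Meadow 45/15≈3, Twin Wells 30/15≈2, Delta Co-op 21/14≈1.5, North Farm 7/6≈1.17, Ridge Plot 4/5≈0.8, Clay Flats 22/29≈0.759.
Take all of Low Meadow (15 m³, value 45) → 15 m³ left.
Twin Wells: take in full, 15 m³ for value 30 → 0 left.
Total value = 75.

75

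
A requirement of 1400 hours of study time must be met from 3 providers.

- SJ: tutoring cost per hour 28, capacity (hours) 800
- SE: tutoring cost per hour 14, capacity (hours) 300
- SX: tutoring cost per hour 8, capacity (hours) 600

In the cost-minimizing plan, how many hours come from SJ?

Cheapest first:
SX (8): use full 600 ; 800 hours to go.
SE (14): use full 300 ; 500 hours to go.
SJ (28): take the remaining 500 ; done.

500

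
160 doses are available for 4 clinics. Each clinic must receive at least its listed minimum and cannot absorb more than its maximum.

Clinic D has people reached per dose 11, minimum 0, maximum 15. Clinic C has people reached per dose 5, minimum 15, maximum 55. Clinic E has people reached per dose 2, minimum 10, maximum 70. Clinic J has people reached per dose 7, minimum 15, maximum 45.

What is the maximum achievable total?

Meeting every minimum uses 0+15+10+15 = 40 doses, leaving 120.
Highest people reached per dose first: Clinic D 11 > Clinic J 7 > Clinic C 5 > Clinic E 2.
Clinic D takes 15 more to reach its cap of 15 — 105 left.
Clinic J: +30 to 45 (cap) — 75 left.
Clinic C takes 40 more to reach its cap of 55 — 35 left.
Clinic E has room for 60 more but only 35 remain, so it gets 45.
Total = 11×15 + 5×55 + 2×45 + 7×45 = 845.

845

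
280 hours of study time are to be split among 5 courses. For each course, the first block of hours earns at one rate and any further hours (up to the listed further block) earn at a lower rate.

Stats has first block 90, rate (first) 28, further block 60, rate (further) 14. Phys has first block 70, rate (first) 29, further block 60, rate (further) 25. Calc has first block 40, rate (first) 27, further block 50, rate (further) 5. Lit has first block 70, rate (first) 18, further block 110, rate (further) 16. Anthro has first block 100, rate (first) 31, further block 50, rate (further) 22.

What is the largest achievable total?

Treat each block as its own option and order by rate: Anthro/T1 31 > Phys/T1 29 > Stats/T1 28 > Calc/T1 27 > Phys/T2 25 > Anthro/T2 22 > Lit/T1 18 > Lit/T2 16 > Stats/T2 14 > Calc/T2 5.
Anthro/T1 (31): +100 → 180 left.
Fill Phys T1 block (70 at 29) → 110 left.
Fill Stats T1 block (90 at 28) → 20 left.
20 remain; put them into Calc T1 at 27.
Total = 31×100 + 29×70 + 28×90 + 27×20 = 8190.

8190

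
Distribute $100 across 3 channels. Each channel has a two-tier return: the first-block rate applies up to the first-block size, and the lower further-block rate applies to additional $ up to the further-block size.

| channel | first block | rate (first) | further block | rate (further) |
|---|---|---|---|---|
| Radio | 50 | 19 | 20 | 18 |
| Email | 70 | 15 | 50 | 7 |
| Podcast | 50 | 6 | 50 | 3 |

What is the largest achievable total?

1760

Order all 6 blocks by rate: Radio/first 19 > Radio/second 18 > Email/first 15 > Email/second 7 > Podcast/first 6 > Podcast/second 3.
Fill Radio first block (50 at 19) ; 50 left.
Radio second at 18: fill all 20 ; 30 left.
Email first at 15: only 30 left, fill 30.
Total = 19×50 + 18×20 + 15×30 = 1760.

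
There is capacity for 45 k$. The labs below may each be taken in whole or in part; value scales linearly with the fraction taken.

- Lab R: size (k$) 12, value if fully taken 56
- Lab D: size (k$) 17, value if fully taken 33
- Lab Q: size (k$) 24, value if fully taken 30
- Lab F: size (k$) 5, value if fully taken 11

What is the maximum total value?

Sort by value density: Lab R 56/12≈4.67, Lab F 11/5≈2.2, Lab D 33/17≈1.94, Lab Q 30/24≈1.25.
Lab R: take in full, 12 k$ for value 56 → 33 left.
Take all of Lab F (5 k$, value 11) → 28 k$ left.
All 17 k$ of Lab D fit (value 33) → 11 remain.
Only 11 k$ remain; take 11/24 of Lab Q for value 30×11/24 = 13.75.
Total value = 113.75.

113.75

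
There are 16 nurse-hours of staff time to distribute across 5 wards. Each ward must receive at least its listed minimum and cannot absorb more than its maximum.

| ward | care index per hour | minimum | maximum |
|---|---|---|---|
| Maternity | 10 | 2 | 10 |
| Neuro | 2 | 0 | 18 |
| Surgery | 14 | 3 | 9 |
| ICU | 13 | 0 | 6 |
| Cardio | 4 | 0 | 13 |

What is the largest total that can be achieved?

Meeting every minimum uses 2+0+3+0+0 = 5 nurse-hours, leaving 11.
Rank by care index per hour: Surgery 14 > ICU 13 > Maternity 10 > Cardio 4 > Neuro 2.
Give Surgery 6 more to hit its cap of 9 → 5 left.
ICU has room for 6 more but only 5 remain, so it gets 5.
Total = 10×2 + 14×9 + 13×5 = 211.

211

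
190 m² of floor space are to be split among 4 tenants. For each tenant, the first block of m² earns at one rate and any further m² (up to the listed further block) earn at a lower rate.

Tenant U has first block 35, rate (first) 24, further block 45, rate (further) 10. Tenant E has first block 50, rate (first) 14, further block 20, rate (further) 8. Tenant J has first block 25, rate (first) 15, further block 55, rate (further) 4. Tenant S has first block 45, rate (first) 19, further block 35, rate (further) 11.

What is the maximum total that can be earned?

Rank every tier by rate: Tenant U/T1 24 > Tenant S/T1 19 > Tenant J/T1 15 > Tenant E/T1 14 > Tenant S/T2 11 > Tenant U/T2 10 > Tenant E/T2 8 > Tenant J/T2 4.
Tenant U/T1 (24): +35 — 155 left.
Tenant S T1 at 19: fill all 45 — 110 left.
Tenant J T1 at 15: fill all 25 — 85 left.
Fill Tenant E T1 block (50 at 14) — 35 left.
Tenant S/T2 (11): +35 — 0 left.
Total = 24×35 + 19×45 + 15×25 + 14×50 + 11×35 = 3155.

3155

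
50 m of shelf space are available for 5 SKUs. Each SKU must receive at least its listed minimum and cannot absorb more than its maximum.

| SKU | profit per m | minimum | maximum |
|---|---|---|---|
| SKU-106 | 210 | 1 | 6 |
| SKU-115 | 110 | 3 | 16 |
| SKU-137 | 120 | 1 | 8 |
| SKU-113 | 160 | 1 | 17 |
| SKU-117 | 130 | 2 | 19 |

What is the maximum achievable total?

Meeting every minimum uses 1+3+1+1+2 = 8 m, leaving 42.
Highest profit per m first: SKU-106 210 > SKU-113 160 > SKU-117 130 > SKU-137 120 > SKU-115 110.
SKU-106: +5 to 6 (cap) ; 37 left.
SKU-113: +16 to 17 (cap) ; 21 left.
SKU-117 takes 17 more to reach its cap of 19 ; 4 left.
SKU-137: +4 (room for 7) → 5. Pool exhausted.
Total = 210×6 + 110×3 + 120×5 + 160×17 + 130×19 = 7380.

7380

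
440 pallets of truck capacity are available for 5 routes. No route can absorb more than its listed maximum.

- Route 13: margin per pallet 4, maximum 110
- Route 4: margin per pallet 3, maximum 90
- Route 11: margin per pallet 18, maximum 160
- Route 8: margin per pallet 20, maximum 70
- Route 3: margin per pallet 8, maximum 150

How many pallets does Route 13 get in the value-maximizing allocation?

60

Order the routes by margin per pallet: Route 8 20 > Route 11 18 > Route 3 8 > Route 13 4 > Route 4 3.
Route 8: +70 to 70 (cap) ; 370 left.
Give Route 11 160 to hit its cap of 160 ; 210 left.
Give Route 3 150 to hit its cap of 150 ; 60 left.
Route 13 has room for 110 but only 60 remain, so it gets 60.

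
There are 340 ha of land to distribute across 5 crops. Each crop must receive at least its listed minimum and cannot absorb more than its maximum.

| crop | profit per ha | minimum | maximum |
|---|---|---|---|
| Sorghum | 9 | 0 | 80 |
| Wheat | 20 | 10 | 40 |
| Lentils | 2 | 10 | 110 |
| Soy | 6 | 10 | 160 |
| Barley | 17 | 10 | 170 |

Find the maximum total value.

Meeting every minimum uses 0+10+10+10+10 = 40 ha, leaving 300.
Highest profit per ha first: Wheat 20 > Barley 17 > Sorghum 9 > Soy 6 > Lentils 2.
Wheat: +30 to 40 (cap) — 270 left.
Barley: +160 to 170 (cap) — 110 left.
Sorghum: +80 to 80 (cap) — 30 left.
Only 30 left; Soy takes them to reach 40.
Total = 9×80 + 20×40 + 2×10 + 6×40 + 17×170 = 4670.

4670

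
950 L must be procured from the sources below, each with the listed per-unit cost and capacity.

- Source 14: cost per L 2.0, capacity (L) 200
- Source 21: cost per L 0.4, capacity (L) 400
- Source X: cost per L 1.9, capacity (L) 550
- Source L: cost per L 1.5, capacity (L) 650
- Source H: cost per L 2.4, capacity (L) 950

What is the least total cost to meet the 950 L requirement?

985

Cheapest first:
Take 400 from Source 21 at 0.4 → need 550 more.
Take 550 from Source L at 1.5 to finish.
Source X, Source 14, Source H: unused.
Cost = 400×0.4 + 550×1.5 = 985.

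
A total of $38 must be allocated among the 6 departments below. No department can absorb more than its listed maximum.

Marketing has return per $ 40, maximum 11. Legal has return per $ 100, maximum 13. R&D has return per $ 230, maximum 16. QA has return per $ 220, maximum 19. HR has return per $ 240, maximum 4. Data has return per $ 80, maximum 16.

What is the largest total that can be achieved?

8600

Highest return per $ first: HR 240 > R&D 230 > QA 220 > Legal 100 > Data 80 > Marketing 40.
HR: +4 to 4 (cap) ; 34 left.
R&D: +16 to 16 (cap) ; 18 left.
QA has room for 19 but only 18 remain, so it gets 18.
Total = 230×16 + 220×18 + 240×4 = 8600.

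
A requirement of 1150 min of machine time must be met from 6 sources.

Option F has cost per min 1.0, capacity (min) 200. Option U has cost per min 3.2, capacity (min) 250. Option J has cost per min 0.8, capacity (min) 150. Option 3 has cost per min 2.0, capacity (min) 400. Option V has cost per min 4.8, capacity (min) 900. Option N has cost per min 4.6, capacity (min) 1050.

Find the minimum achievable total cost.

2610

Fill from the cheapest source first.
Option J (0.8): use full 150 — 1000 min to go.
Option F at 1.0: take all 200 min — 800 still needed.
Option 3 at 2.0: take all 400 min — 400 still needed.
Option U (3.2): use full 250 — 150 min to go.
Take 150 from Option N at 4.6 to finish.
Option V: unused.
Cost = 150×0.8 + 200×1.0 + 400×2.0 + 250×3.2 + 150×4.6 = 2610.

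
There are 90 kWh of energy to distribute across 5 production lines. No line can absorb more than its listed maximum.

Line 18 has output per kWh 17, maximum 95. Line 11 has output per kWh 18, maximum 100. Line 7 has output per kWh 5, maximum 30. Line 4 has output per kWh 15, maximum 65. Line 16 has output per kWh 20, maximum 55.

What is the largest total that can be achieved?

Highest output per kWh first: Line 16 20 > Line 11 18 > Line 18 17 > Line 4 15 > Line 7 5.
Line 16 takes 55 to reach its cap of 55 ; 35 left.
Only 35 left; Line 11 takes them to reach 35.
Total = 18×35 + 20×55 = 1730.

1730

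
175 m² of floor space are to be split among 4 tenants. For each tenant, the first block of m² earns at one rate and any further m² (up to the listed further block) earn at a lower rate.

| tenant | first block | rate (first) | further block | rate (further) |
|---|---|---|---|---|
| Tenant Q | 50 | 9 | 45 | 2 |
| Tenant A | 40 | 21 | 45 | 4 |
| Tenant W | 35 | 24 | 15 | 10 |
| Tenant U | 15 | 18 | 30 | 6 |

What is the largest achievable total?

2670

Order all 8 blocks by rate: Tenant W/tier1 24 > Tenant A/tier1 21 > Tenant U/tier1 18 > Tenant W/tier2 10 > Tenant Q/tier1 9 > Tenant U/tier2 6 > Tenant A/tier2 4 > Tenant Q/tier2 2.
Fill Tenant W tier1 block (35 at 24) — 140 left.
Tenant A tier1 at 21: fill all 40 — 100 left.
Tenant U/tier1 (18): +15 — 85 left.
Fill Tenant W tier2 block (15 at 10) — 70 left.
Tenant Q/tier1 (9): +50 — 20 left.
20 remain; put them into Tenant U tier2 at 6.
Total = 24×35 + 21×40 + 18×15 + 10×15 + 9×50 + 6×20 = 2670.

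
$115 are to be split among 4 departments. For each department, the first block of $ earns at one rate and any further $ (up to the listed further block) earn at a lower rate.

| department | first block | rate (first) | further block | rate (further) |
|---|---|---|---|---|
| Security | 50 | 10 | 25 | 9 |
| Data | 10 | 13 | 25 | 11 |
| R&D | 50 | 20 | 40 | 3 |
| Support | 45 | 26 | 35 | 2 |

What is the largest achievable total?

2410

Order all 8 blocks by rate: Support/T1 26 > R&D/T1 20 > Data/T1 13 > Data/T2 11 > Security/T1 10 > Security/T2 9 > R&D/T2 3 > Support/T2 2.
Support/T1 (26): +45 → 70 left.
R&D/T1 (20): +50 → 20 left.
Data/T1 (13): +10 → 10 left.
Data T2 at 11: only 10 left, fill 10.
Total = 26×45 + 20×50 + 13×10 + 11×10 = 2410.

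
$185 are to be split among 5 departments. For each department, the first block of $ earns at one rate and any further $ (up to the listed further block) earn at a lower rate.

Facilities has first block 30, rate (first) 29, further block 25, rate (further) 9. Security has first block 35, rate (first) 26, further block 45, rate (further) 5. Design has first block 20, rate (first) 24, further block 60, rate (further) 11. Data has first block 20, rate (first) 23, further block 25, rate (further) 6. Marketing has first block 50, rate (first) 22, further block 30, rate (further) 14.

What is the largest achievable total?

Order all 10 blocks by rate: Facilities/tier1 29 > Security/tier1 26 > Design/tier1 24 > Data/tier1 23 > Marketing/tier1 22 > Marketing/tier2 14 > Design/tier2 11 > Facilities/tier2 9 > Data/tier2 6 > Security/tier2 5.
Facilities tier1 at 29: fill all 30 — 155 left.
Fill Security tier1 block (35 at 26) — 120 left.
Design tier1 at 24: fill all 20 — 100 left.
Data/tier1 (23): +20 — 80 left.
Marketing tier1 at 22: fill all 50 — 30 left.
Fill Marketing tier2 block (30 at 14) — 0 left.
Total = 29×30 + 26×35 + 24×20 + 23×20 + 22×50 + 14×30 = 4240.

4240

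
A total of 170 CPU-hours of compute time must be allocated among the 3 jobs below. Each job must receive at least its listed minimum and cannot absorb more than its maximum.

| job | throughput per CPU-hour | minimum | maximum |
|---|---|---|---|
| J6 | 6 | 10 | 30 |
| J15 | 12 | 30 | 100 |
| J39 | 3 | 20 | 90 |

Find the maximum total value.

Meeting every minimum uses 10+30+20 = 60 CPU-hours, leaving 110.
Order the jobs by throughput per CPU-hour: J15 12 > J6 6 > J39 3.
Give J15 70 more to hit its cap of 100 ; 40 left.
J6: +20 to 30 (cap) ; 20 left.
Only 20 left; J39 takes them to reach 40.
Total = 6×30 + 12×100 + 3×40 = 1500.

1500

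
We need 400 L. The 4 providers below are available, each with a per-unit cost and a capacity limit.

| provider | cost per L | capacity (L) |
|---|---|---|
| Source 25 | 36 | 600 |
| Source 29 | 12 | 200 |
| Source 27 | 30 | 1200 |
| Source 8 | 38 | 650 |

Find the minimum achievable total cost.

8400

Fill from the cheapest provider first.
Source 29 (12): use full 200 → 200 L to go.
Source 27 (30): take the remaining 200 → done.
Source 25, Source 8: unused.
Cost = 200×12 + 200×30 = 8400.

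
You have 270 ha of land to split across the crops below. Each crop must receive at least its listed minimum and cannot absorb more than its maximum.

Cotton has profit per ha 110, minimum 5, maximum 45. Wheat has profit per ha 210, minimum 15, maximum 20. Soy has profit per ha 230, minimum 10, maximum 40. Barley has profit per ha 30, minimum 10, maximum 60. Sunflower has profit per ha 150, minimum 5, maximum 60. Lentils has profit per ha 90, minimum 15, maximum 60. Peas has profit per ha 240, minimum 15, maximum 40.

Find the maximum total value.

42200

Meeting every minimum uses 5+15+10+10+5+15+15 = 75 ha, leaving 195.
Highest profit per ha first: Peas 240 > Soy 230 > Wheat 210 > Sunflower 150 > Cotton 110 > Lentils 90 > Barley 30.
Peas takes 25 more to reach its cap of 40 ; 170 left.
Give Soy 30 more to hit its cap of 40 ; 140 left.
Wheat takes 5 more to reach its cap of 20 ; 135 left.
Give Sunflower 55 more to hit its cap of 60 ; 80 left.
Give Cotton 40 more to hit its cap of 45 ; 40 left.
Lentils: +40 (room for 45) → 55. Pool exhausted.
Total = 110×45 + 210×20 + 230×40 + 30×10 + 150×60 + 90×55 + 240×40 = 42200.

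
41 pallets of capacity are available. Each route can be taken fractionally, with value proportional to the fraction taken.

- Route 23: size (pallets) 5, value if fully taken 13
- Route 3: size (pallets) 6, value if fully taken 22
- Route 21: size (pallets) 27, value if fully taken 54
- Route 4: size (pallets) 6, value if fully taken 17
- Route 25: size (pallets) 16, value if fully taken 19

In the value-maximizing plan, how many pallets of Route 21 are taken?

Sort by value density: Route 3 22/6≈3.67, Route 4 17/6≈2.83, Route 23 13/5≈2.6, Route 21 54/27≈2, Route 25 19/16≈1.19.
Route 3: take in full, 6 pallets for value 22 ; 35 left.
Take all of Route 4 (6 pallets, value 17) ; 29 pallets left.
All 5 pallets of Route 23 fit (value 13) ; 24 remain.
Only 24 pallets remain; take 24/27 of Route 21 for value 54×24/27 = 48.

24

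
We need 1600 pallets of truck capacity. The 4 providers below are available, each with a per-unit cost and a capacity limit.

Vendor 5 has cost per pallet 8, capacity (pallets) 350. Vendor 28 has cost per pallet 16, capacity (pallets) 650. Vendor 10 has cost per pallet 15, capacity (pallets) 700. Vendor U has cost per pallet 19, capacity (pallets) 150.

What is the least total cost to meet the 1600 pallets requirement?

22100

Cheapest first:
Vendor 5 (8): use full 350 → 1250 pallets to go.
Vendor 10 at 15: take all 700 pallets → 550 still needed.
Vendor 28 at 16: take 550 of its 650 → requirement met.
Vendor U: unused.
Cost = 350×8 + 700×15 + 550×16 = 22100.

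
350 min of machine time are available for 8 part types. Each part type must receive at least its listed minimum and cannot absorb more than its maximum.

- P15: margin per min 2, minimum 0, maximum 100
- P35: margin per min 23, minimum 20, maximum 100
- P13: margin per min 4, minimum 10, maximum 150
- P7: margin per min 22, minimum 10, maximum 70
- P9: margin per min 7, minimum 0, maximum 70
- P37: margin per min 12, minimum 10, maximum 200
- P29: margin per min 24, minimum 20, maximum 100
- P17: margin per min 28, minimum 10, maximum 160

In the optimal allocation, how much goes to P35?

Meeting every minimum uses 0+20+10+10+0+10+20+10 = 80 min, leaving 270.
Rank by margin per min: P17 28 > P29 24 > P35 23 > P7 22 > P37 12 > P9 7 > P13 4 > P15 2.
P17 takes 150 more to reach its cap of 160 ; 120 left.
P29 takes 80 more to reach its cap of 100 ; 40 left.
P35 has room for 80 more but only 40 remain, so it gets 60.

60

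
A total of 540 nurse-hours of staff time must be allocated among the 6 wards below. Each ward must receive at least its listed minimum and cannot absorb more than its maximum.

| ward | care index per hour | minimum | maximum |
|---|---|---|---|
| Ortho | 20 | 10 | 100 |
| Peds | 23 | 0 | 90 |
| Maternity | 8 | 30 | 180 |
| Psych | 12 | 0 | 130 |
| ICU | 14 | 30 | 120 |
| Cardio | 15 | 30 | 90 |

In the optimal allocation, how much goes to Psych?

Meeting every minimum uses 10+0+30+0+30+30 = 100 nurse-hours, leaving 440.
Order the wards by care index per hour: Peds 23 > Ortho 20 > Cardio 15 > ICU 14 > Psych 12 > Maternity 8.
Give Peds 90 more to hit its cap of 90 → 350 left.
Ortho takes 90 more to reach its cap of 100 → 260 left.
Cardio takes 60 more to reach its cap of 90 → 200 left.
ICU: +90 to 120 (cap) → 110 left.
Psych has room for 130 more but only 110 remain, so it gets 110.

110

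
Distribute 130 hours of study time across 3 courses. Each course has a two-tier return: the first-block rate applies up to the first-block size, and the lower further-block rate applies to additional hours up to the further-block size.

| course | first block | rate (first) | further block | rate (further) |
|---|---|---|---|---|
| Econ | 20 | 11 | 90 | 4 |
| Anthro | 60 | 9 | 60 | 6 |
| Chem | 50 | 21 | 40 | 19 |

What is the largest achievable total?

Treat each block as its own option and order by rate: Chem/first 21 > Chem/second 19 > Econ/first 11 > Anthro/first 9 > Anthro/second 6 > Econ/second 4.
Fill Chem first block (50 at 21) — 80 left.
Chem/second (19): +40 — 40 left.
Econ/first (11): +20 — 20 left.
Anthro first at 9: only 20 left, fill 20.
Total = 21×50 + 19×40 + 11×20 + 9×20 = 2210.

2210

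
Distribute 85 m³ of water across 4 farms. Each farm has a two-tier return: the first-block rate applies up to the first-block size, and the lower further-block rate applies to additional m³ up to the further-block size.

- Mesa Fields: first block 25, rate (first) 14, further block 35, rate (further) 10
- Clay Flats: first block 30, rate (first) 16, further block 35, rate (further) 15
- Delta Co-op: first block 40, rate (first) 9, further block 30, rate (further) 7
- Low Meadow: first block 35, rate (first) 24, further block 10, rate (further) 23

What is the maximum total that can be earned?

1700

Rank every tier by rate: Low Meadow/T1 24 > Low Meadow/T2 23 > Clay Flats/T1 16 > Clay Flats/T2 15 > Mesa Fields/T1 14 > Mesa Fields/T2 10 > Delta Co-op/T1 9 > Delta Co-op/T2 7.
Fill Low Meadow T1 block (35 at 24) — 50 left.
Low Meadow/T2 (23): +10 — 40 left.
Clay Flats T1 at 16: fill all 30 — 10 left.
Clay Flats/T2: +10 of 35 at 15; pool empty.
Total = 24×35 + 23×10 + 16×30 + 15×10 = 1700.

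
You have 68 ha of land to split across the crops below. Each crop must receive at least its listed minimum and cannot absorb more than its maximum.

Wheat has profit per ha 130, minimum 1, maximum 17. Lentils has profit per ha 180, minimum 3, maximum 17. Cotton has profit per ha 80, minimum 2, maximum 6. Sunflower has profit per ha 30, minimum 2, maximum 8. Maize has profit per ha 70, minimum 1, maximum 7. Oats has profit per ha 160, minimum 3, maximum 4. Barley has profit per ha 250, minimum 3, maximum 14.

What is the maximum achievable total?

Meeting every minimum uses 1+3+2+2+1+3+3 = 15 ha, leaving 53.
Highest profit per ha first: Barley 250 > Lentils 180 > Oats 160 > Wheat 130 > Cotton 80 > Maize 70 > Sunflower 30.
Barley takes 11 more to reach its cap of 14 — 42 left.
Lentils: +14 to 17 (cap) — 28 left.
Give Oats 1 more to hit its cap of 4 — 27 left.
Wheat takes 16 more to reach its cap of 17 — 11 left.
Give Cotton 4 more to hit its cap of 6 — 7 left.
Maize takes 6 more to reach its cap of 7 — 1 left.
Only 1 left; Sunflower takes them to reach 3.
Total = 130×17 + 180×17 + 80×6 + 30×3 + 70×7 + 160×4 + 250×14 = 10470.

10470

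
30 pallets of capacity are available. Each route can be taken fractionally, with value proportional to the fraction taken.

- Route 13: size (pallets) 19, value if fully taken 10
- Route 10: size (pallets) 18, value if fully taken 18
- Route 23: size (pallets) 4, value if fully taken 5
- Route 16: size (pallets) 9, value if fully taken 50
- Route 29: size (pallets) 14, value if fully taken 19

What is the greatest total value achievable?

Sort by value density: Route 16 50/9≈5.56, Route 29 19/14≈1.36, Route 23 5/4≈1.25, Route 10 18/18≈1, Route 13 10/19≈0.526.
Route 16: take in full, 9 pallets for value 50 ; 21 left.
Route 29: take in full, 14 pallets for value 19 ; 7 left.
Take all of Route 23 (4 pallets, value 5) ; 3 pallets left.
3 pallets left: a 3/18 share of Route 10 gives 18×3/18 = 3.
Total value = 77.

77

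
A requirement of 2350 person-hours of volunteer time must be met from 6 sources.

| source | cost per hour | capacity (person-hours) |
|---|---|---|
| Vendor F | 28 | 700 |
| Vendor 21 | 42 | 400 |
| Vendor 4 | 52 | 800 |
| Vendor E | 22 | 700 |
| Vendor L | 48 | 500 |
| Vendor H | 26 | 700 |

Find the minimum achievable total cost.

Fill from the cheapest source first.
Take 700 from Vendor E at 22 → need 1650 more.
Take 700 from Vendor H at 26 → need 950 more.
Vendor F at 28: take all 700 person-hours → 250 still needed.
Vendor 21 (42): take the remaining 250 → done.
Vendor L, Vendor 4: unused.
Cost = 700×22 + 700×26 + 700×28 + 250×42 = 63700.

63700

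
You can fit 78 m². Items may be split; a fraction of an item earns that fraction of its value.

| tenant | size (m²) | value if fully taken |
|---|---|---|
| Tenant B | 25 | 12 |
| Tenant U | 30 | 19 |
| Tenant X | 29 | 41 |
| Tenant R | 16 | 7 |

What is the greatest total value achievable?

69.12

Best value per unit of size first: Tenant X 41/29≈1.41, Tenant U 19/30≈0.633, Tenant B 12/25≈0.48, Tenant R 7/16≈0.438.
Tenant X: take in full, 29 m² for value 41 → 49 left.
Take all of Tenant U (30 m², value 19) → 19 m² left.
Fill the last 19 m² with part of Tenant B: 19/25 of it earns 9.12.
Total value = 69.12.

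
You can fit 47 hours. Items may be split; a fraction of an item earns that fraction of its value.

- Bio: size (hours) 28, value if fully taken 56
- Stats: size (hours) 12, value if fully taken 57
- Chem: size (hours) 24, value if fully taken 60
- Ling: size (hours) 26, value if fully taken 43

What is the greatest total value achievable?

Rank by value-to-size ratio: Stats 57/12≈4.75, Chem 60/24≈2.5, Bio 56/28≈2, Ling 43/26≈1.65.
Stats: take in full, 12 hours for value 57 → 35 left.
Chem: take in full, 24 hours for value 60 → 11 left.
Only 11 hours remain; take 11/28 of Bio for value 56×11/28 = 22.
Total value = 139.

139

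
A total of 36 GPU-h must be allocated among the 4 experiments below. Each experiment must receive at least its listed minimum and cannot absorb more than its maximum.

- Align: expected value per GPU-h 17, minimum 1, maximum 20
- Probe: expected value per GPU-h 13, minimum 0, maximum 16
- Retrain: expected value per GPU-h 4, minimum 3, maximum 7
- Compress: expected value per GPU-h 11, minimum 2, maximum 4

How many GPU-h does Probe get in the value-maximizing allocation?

Meeting every minimum uses 1+0+3+2 = 6 GPU-h, leaving 30.
Rank by expected value per GPU-h: Align 17 > Probe 13 > Compress 11 > Retrain 4.
Align: +19 to 20 (cap) → 11 left.
Probe has room for 16 more but only 11 remain, so it gets 11.

11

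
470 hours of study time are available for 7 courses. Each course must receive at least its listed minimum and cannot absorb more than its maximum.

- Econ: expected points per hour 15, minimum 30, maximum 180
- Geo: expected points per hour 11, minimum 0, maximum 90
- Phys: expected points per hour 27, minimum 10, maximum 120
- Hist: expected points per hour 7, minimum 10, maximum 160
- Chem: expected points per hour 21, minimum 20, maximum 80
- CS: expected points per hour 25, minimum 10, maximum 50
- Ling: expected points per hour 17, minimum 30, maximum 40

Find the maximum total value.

9470

Meeting every minimum uses 30+0+10+10+20+10+30 = 110 hours, leaving 360.
Order the courses by expected points per hour: Phys 27 > CS 25 > Chem 21 > Ling 17 > Econ 15 > Geo 11 > Hist 7.
Phys: +110 to 120 (cap) ; 250 left.
CS takes 40 more to reach its cap of 50 ; 210 left.
Chem takes 60 more to reach its cap of 80 ; 150 left.
Give Ling 10 more to hit its cap of 40 ; 140 left.
Econ has room for 150 more but only 140 remain, so it gets 170.
Total = 15×170 + 27×120 + 7×10 + 21×80 + 25×50 + 17×40 = 9470.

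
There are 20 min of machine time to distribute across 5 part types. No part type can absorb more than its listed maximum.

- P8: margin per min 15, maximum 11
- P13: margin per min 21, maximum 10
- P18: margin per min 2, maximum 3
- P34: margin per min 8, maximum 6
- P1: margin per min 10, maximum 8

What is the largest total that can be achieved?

360

Order the part types by margin per min: P13 21 > P8 15 > P1 10 > P34 8 > P18 2.
P13 takes 10 to reach its cap of 10 → 10 left.
P8: +10 (room for 11) → 10. Pool exhausted.
Total = 15×10 + 21×10 = 360.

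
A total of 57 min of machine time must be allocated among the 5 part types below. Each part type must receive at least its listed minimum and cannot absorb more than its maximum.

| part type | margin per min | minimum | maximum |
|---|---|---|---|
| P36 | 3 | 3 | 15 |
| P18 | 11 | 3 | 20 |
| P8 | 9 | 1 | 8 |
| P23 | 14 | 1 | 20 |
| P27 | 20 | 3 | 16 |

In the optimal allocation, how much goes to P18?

Meeting every minimum uses 3+3+1+1+3 = 11 min, leaving 46.
Rank by margin per min: P27 20 > P23 14 > P18 11 > P8 9 > P36 3.
Give P27 13 more to hit its cap of 16 → 33 left.
P23 takes 19 more to reach its cap of 20 → 14 left.
P18: +14 (room for 17) → 17. Pool exhausted.

17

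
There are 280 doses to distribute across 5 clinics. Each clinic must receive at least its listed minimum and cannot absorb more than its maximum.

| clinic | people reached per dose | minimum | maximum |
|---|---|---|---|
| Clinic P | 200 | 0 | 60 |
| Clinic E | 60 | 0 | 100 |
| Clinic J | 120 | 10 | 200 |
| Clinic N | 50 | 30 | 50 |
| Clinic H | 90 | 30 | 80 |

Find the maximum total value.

35400

Meeting every minimum uses 0+0+10+30+30 = 70 doses, leaving 210.
Highest people reached per dose first: Clinic P 200 > Clinic J 120 > Clinic H 90 > Clinic E 60 > Clinic N 50.
Give Clinic P 60 more to hit its cap of 60 — 150 left.
Clinic J has room for 190 more but only 150 remain, so it gets 160.
Total = 200×60 + 120×160 + 50×30 + 90×30 = 35400.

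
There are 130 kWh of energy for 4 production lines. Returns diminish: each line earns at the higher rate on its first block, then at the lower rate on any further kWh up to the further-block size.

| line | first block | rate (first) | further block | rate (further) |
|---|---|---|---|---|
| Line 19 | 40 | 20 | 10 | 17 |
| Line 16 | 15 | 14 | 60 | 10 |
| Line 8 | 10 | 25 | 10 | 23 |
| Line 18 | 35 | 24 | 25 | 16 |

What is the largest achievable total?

2690

Treat each block as its own option and order by rate: Line 8/T1 25 > Line 18/T1 24 > Line 8/T2 23 > Line 19/T1 20 > Line 19/T2 17 > Line 18/T2 16 > Line 16/T1 14 > Line 16/T2 10.
Line 8 T1 at 25: fill all 10 — 120 left.
Fill Line 18 T1 block (35 at 24) — 85 left.
Line 8 T2 at 23: fill all 10 — 75 left.
Fill Line 19 T1 block (40 at 20) — 35 left.
Line 19 T2 at 17: fill all 10 — 25 left.
Fill Line 18 T2 block (25 at 16) — 0 left.
Total = 25×10 + 24×35 + 23×10 + 20×40 + 17×10 + 16×25 = 2690.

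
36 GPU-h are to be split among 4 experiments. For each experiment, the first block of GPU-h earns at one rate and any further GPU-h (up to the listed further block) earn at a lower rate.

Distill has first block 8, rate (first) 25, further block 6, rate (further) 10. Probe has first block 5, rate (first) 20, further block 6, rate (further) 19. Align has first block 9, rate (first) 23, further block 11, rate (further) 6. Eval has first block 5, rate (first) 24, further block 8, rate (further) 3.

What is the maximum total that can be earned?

Treat each block as its own option and order by rate: Distill/tier1 25 > Eval/tier1 24 > Align/tier1 23 > Probe/tier1 20 > Probe/tier2 19 > Distill/tier2 10 > Align/tier2 6 > Eval/tier2 3.
Distill tier1 at 25: fill all 8 ; 28 left.
Eval tier1 at 24: fill all 5 ; 23 left.
Align/tier1 (23): +9 ; 14 left.
Probe/tier1 (20): +5 ; 9 left.
Fill Probe tier2 block (6 at 19) ; 3 left.
Distill tier2 at 10: only 3 left, fill 3.
Total = 25×8 + 24×5 + 23×9 + 20×5 + 19×6 + 10×3 = 771.

771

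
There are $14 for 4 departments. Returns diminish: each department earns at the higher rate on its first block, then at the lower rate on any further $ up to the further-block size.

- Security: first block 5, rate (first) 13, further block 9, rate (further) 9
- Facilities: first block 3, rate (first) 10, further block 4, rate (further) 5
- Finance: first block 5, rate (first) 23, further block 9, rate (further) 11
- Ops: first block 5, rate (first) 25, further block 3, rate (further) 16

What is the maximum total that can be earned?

Rank every tier by rate: Ops/tier1 25 > Finance/tier1 23 > Ops/tier2 16 > Security/tier1 13 > Finance/tier2 11 > Facilities/tier1 10 > Security/tier2 9 > Facilities/tier2 5.
Ops tier1 at 25: fill all 5 — 9 left.
Fill Finance tier1 block (5 at 23) — 4 left.
Fill Ops tier2 block (3 at 16) — 1 left.
1 remain; put them into Security tier1 at 13.
Total = 25×5 + 23×5 + 16×3 + 13×1 = 301.

301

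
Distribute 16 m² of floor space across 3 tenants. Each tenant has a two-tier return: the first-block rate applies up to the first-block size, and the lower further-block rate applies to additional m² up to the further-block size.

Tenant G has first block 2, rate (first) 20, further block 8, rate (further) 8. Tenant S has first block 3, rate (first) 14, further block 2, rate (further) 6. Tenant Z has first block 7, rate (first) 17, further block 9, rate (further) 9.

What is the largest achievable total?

237

Rank every tier by rate: Tenant G/T1 20 > Tenant Z/T1 17 > Tenant S/T1 14 > Tenant Z/T2 9 > Tenant G/T2 8 > Tenant S/T2 6.
Tenant G/T1 (20): +2 ; 14 left.
Fill Tenant Z T1 block (7 at 17) ; 7 left.
Fill Tenant S T1 block (3 at 14) ; 4 left.
Tenant Z/T2: +4 of 9 at 9; pool empty.
Total = 20×2 + 17×7 + 14×3 + 9×4 = 237.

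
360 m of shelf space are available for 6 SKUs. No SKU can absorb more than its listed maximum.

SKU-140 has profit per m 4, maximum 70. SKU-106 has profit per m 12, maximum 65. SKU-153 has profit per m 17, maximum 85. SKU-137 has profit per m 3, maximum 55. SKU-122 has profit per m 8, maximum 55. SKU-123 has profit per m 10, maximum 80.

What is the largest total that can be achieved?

Order the SKUs by profit per m: SKU-153 17 > SKU-106 12 > SKU-123 10 > SKU-122 8 > SKU-140 4 > SKU-137 3.
SKU-153: +85 to 85 (cap) — 275 left.
SKU-106: +65 to 65 (cap) — 210 left.
SKU-123: +80 to 80 (cap) — 130 left.
Give SKU-122 55 to hit its cap of 55 — 75 left.
Give SKU-140 70 to hit its cap of 70 — 5 left.
SKU-137: +5 (room for 55) → 5. Pool exhausted.
Total = 4×70 + 12×65 + 17×85 + 3×5 + 8×55 + 10×80 = 3760.

3760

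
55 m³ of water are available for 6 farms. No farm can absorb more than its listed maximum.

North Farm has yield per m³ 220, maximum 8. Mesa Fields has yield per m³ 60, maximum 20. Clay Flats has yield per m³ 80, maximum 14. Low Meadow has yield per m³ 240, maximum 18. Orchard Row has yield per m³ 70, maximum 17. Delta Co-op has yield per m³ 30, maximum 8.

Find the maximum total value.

Order the farms by yield per m³: Low Meadow 240 > North Farm 220 > Clay Flats 80 > Orchard Row 70 > Mesa Fields 60 > Delta Co-op 30.
Low Meadow: +18 to 18 (cap) — 37 left.
North Farm takes 8 to reach its cap of 8 — 29 left.
Clay Flats: +14 to 14 (cap) — 15 left.
Only 15 left; Orchard Row takes them to reach 15.
Total = 220×8 + 80×14 + 240×18 + 70×15 = 8250.

8250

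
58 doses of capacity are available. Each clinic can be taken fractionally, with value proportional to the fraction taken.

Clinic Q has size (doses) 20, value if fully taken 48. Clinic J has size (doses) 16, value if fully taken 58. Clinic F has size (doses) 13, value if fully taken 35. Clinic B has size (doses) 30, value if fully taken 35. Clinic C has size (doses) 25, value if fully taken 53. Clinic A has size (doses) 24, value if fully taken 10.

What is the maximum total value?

160.08

Best value per unit of size first: Clinic J 58/16≈3.62, Clinic F 35/13≈2.69, Clinic Q 48/20≈2.4, Clinic C 53/25≈2.12, Clinic B 35/30≈1.17, Clinic A 10/24≈0.417.
Clinic J: take in full, 16 doses for value 58 — 42 left.
All 13 doses of Clinic F fit (value 35) — 29 remain.
Take all of Clinic Q (20 doses, value 48) — 9 doses left.
Only 9 doses remain; take 9/25 of Clinic C for value 53×9/25 = 19.08.
Total value = 160.08.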